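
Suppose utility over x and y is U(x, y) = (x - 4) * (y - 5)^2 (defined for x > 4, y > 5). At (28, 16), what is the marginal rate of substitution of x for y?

MRS = 11/48

MU_x = (y−5)^2, MU_y = 2·(x−4)·(y−5).
MRS = (1/2)·(y−5)/(x−4).
At (28, 16): MRS = 11/48.
So at (28, 16) the consumer would give up 11/48 units of y for one more unit of x.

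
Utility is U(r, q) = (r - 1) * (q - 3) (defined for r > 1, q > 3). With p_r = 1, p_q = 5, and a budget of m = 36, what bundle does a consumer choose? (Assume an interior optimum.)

MU_r = (q−3), MU_q = (r−1).
MRS = (q−3)/(r−1).
Tangency: set MRS = p_r/p_q = 1/5 = 0.2.
So (q − 3)/(r − 1) = 0.2, i.e. (q − 3) = 0.2·(r − 1).
Rewrite the budget in excess-of-subsistence terms: 1·(r − 1) + 5·(q − 3) = 36 − 1·1 − 5·3 = 20.
Substituting, 2·(r − 1) = 20, so r − 1 = 10 and r* = 11.
Then q − 3 = 0.2·10 = 2, so q* = 5.

r* = 11, q* = 5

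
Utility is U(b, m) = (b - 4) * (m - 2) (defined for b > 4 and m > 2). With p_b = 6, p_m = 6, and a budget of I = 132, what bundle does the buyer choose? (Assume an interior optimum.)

MU_b = (m−2), MU_m = (b−4).
MRS = (m−2)/(b−4).
Tangency: set MRS = p_b/p_m = 6/6 = 1.
So (m − 2)/(b − 4) = 1, i.e. (m − 2) = (b − 4).
Rewrite the budget in excess-of-subsistence terms: 6·(b − 4) + 6·(m − 2) = 132 − 6·4 − 6·2 = 96.
Substituting, 12·(b − 4) = 96, so b − 4 = 8 and b* = 12.
Then m − 2 = 8, so m* = 10.

b* = 12, m* = 10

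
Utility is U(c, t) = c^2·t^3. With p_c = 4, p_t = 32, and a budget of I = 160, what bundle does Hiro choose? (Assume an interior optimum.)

MU_c = 2·c·t^3 and MU_t = 3·c^2·t^2.
MRS = MU_c/MU_t = (2/3)·t/c.
Tangency: set MRS = p_c/p_t = 4/32 = 0.125.
So (2/3)·t/c = 0.125, i.e. t = (3/16)·c.
Substitute into the budget 4·c + 32·t = 160: 10·c = 160, so c* = 16.
Then t* = (3/16)·16 = 3.

c* = 16, t* = 3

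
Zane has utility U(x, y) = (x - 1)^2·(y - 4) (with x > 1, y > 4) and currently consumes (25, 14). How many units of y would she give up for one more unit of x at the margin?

MRS = 5/6

MU_x = 2·(x−1)·(y−4), MU_y = (x−1)^2.
MRS = (2/1)·(y−4)/(x−1).
At (25, 14): MRS = 5/6.
So at (25, 14) the consumer would give up 5/6 units of y for one more unit of x.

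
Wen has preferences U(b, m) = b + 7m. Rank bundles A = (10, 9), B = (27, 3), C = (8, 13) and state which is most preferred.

Bundle C

Evaluate utility at each bundle:
U(A) = 73.
U(B) = 48.
U(C) = 99.
Highest utility is C, so C ≻ A ≻ B.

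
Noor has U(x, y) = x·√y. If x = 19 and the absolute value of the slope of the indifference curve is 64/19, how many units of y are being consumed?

y = 32

MU_x = √y and MU_y = 0.5·x·y^(-0.5).
MRS = MU_x/MU_y = (2)·y/x.
Substitute x = 19: MRS = y/9.5. Setting y/9.5 = 64/19 gives y = (64/19)·9.5 = 32.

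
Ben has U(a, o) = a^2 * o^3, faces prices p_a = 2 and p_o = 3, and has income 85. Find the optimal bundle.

MU_a = 2·a·o^3 and MU_o = 3·a^2·o^2.
MRS = MU_a/MU_o = (2/3)·o/a.
Tangency: set MRS = p_a/p_o = 2/3.
So (2/3)·o/a = 2/3, i.e. o = a.
Substitute into the budget 2·a + 3·o = 85: 5·a = 85, so a* = 17.
Then o* = 17.

a* = 17, o* = 17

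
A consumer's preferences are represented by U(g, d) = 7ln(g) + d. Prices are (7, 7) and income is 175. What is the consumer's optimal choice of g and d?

g* = 7, d* = 18

MU_g = 7/g, MU_d = 1.
MRS = 7/g ÷ 1.
Tangency: set MRS = p_g/p_d = 7/7 = 1.
MRS depends only on g: 7/g = 1 ⇒ g* = 7/1 = 7.
From the budget, 7·d = 175 − 7·7 = 126, so d* = 18.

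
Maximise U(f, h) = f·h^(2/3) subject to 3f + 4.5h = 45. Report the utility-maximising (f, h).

MU_f = h^(2/3) and MU_h = 2/3·f·h^(-1/3).
MRS = MU_f/MU_h = (1.5)·h/f.
Tangency: set MRS = p_f/p_h = 3/4.5 = 2/3.
So (1.5)·h/f = 2/3, i.e. h = (4/9)·f.
Substitute into the budget 3·f + 4.5·h = 45: 5·f = 45, so f* = 9.
Then h* = (4/9)·9 = 4.

f* = 9, h* = 4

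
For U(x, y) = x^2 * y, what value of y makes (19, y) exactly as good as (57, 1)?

U(57, 1) = 3249.
Set U(19, y) = 3249 and solve.
With x = 19: 19^2 = 361, so y = 3249/361 = 9.
Check: U(19, 9) = 3249.

y = 9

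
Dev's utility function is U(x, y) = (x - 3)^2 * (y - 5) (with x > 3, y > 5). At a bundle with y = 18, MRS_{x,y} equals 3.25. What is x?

MU_x = 2·(x−3)·(y−5), MU_y = (x−3)^2.
MRS = (2/1)·(y−5)/(x−3).
Substitute y = 18: MRS = 26/(x − 3). Setting this equal to 3.25 gives x − 3 = 26/3.25 = 8, so x = 11.

x = 11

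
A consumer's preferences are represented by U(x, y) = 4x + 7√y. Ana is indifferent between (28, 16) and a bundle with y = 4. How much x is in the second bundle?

U(28, 16) = 140.
Set U(x, 4) = 140 and solve.
With y = 4: √4 = 2, so 4x = 140 − 7·2 = 126 and x = 31.5.
Check: U(31.5, 4) = 140.

x = 31.5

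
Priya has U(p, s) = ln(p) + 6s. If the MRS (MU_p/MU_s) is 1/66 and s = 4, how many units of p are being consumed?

MU_p = 1/p, MU_s = 6.
MRS = 1/p ÷ 6.
MRS depends only on p: (1/6)/p = 1/66 ⇒ p = (1/6)/(1/66) = 11.

p = 11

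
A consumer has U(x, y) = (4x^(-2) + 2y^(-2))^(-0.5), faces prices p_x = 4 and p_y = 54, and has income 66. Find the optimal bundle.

For CES with ρ = -2, MRS = (4/2)·(y/x)^3.
Tangency: set MRS = p_x/p_y = 4/54 = 2/27.
So (y/x)^3 = 1/27; taking the cube root, y/x = 1/3, i.e. y = (1/3)·x.
Substitute into the budget 4·x + 54·y = 66: 22·x = 66, so x* = 3 and y* = (1/3)·3 = 1.

x* = 3, y* = 1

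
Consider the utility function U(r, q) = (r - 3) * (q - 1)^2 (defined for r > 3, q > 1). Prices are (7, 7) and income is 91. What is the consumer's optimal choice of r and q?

r* = 6, q* = 7

MU_r = (q−1)^2, MU_q = 2·(r−3)·(q−1).
MRS = (1/2)·(q−1)/(r−3).
Tangency: set MRS = p_r/p_q = 7/7 = 1.
So (1/2)·(q − 1)/(r − 3) = 1, i.e. (q − 1) = 2·(r − 3).
Rewrite the budget in excess-of-subsistence terms: 7·(r − 3) + 7·(q − 1) = 91 − 7·3 − 7·1 = 63.
Substituting, 21·(r − 3) = 63, so r − 3 = 3 and r* = 6.
Then q − 1 = 2·3 = 6, so q* = 7.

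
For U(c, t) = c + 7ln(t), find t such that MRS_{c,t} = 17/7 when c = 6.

MU_c = 1, MU_t = 7/t.
MRS = 1 ÷ (7/t).
MRS depends only on t: (1/7)·t = 17/7 ⇒ t = (17/7)/(1/7) = 17.

t = 17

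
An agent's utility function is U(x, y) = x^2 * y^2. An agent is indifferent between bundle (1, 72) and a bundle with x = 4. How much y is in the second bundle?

y = 18

U(1, 72) = 5184.
Set U(4, y) = 5184 and solve.
With x = 4: 4^2 = 16, so y^2 = 5184/16 = 324; taking the square root, y = 18.
Check: U(4, 18) = 5184.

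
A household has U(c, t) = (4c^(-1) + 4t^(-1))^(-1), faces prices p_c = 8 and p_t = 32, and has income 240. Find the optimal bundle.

For CES with ρ = -1, MRS = (t/c)^2.
Tangency: set MRS = p_c/p_t = 8/32 = 0.25.
So (t/c)^2 = 0.25; taking the square root, t/c = 0.5, i.e. t = 0.5·c.
Substitute into the budget 8·c + 32·t = 240: 24·c = 240, so c* = 10 and t* = 0.5·10 = 5.

c* = 10, t* = 5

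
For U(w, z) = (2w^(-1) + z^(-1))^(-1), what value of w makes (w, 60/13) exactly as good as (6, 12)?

w = 10

U depends on (w, z) only through S = 2w^(-1) + z^(-1), so equal utility means equal S. At (6, 12): S = 5/12.
With z = 60/13: (60/13)^(-1) = 13/60, so 2w^(-1) = 5/12 − 13/60 = 0.2, i.e. w^(-1) = 0.1.
Hence w = 1/0.1 = 10.
Check: U(10, 60/13) = 2.4.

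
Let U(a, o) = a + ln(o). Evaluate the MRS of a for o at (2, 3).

MRS = 3

MU_a = 1, MU_o = 1/o.
MRS = 1 ÷ (1/o).
At (2, 3): MRS = 3.
So at (2, 3) the consumer would give up 3 units of o for one more unit of a.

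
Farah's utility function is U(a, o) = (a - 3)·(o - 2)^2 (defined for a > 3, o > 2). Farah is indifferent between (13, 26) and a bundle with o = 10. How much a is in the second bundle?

a = 93

U(13, 26) = 5760.
Set U(a, 10) = 5760 and solve.
With o = 10: (10 − 2)^2 = 64, so (a − 3) = 5760/64 = 90.
So a = 3 + 90 = 93.
Check: U(93, 10) = 5760.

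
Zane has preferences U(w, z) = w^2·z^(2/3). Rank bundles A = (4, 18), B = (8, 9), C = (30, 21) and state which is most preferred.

Bundle C

Evaluate utility at each bundle:
U(A) = 109.893.
U(B) = 276.912.
U(C) = 6850.496.
Highest utility is C, so C ≻ B ≻ A.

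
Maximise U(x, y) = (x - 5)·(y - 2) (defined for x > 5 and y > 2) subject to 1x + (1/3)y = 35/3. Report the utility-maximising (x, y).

MU_x = (y−2), MU_y = (x−5).
MRS = (y−2)/(x−5).
Tangency: set MRS = p_x/p_y = 1/(1/3) = 3.
So (y − 2)/(x − 5) = 3, i.e. (y − 2) = 3·(x − 5).
Rewrite the budget in excess-of-subsistence terms: 1·(x − 5) + (1/3)·(y − 2) = 35/3 − 1·5 − (1/3)·2 = 6.
Substituting, 2·(x − 5) = 6, so x − 5 = 3 and x* = 8.
Then y − 2 = 3·3 = 9, so y* = 11.

x* = 8, y* = 11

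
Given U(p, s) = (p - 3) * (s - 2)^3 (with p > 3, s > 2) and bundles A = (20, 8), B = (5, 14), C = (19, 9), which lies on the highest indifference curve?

Evaluate utility at each bundle:
U(A) = 3672.
U(B) = 3456.
U(C) = 5488.
Highest utility is C, so C ≻ A ≻ B.

Bundle C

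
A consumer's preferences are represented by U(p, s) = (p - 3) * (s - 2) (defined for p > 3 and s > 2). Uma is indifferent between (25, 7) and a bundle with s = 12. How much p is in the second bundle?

U(25, 7) = 110.
Set U(p, 12) = 110 and solve.
With s = 12: (12 − 2) = 10, so (p − 3) = 110/10 = 11.
So p = 3 + 11 = 14.
Check: U(14, 12) = 110.

p = 14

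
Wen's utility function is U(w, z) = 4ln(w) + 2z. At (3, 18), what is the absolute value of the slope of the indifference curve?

MRS = 2/3

MU_w = 4/w, MU_z = 2.
MRS = 4/w ÷ 2.
At (3, 18): MRS = 2/3.
So at (3, 18) the consumer would give up 2/3 units of z for one more unit of w.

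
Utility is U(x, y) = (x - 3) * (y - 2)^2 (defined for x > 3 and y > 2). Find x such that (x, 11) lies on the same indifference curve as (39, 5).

x = 7

U(39, 5) = 324.
Set U(x, 11) = 324 and solve.
With y = 11: (11 − 2)^2 = 81, so (x − 3) = 324/81 = 4.
So x = 3 + 4 = 7.
Check: U(7, 11) = 324.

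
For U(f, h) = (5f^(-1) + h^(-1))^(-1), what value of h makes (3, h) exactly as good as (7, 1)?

h = 21

U depends on (f, h) only through S = 5f^(-1) + h^(-1), so equal utility means equal S. At (7, 1): S = 12/7.
With f = 3: 5·3^(-1) = 5/3, so h^(-1) = 12/7 − 5/3 = 1/21.
Hence h = 1/(1/21) = 21.
Check: U(3, 21) = 0.5833.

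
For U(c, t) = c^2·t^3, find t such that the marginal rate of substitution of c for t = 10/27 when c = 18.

MU_c = 2·c·t^3 and MU_t = 3·c^2·t^2.
MRS = MU_c/MU_t = (2/3)·t/c.
Substitute c = 18: MRS = t/27. Setting t/27 = 10/27 gives t = (10/27)·27 = 10.

t = 10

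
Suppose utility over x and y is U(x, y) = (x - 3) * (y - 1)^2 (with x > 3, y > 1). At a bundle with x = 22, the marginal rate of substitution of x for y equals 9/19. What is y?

MU_x = (y−1)^2, MU_y = 2·(x−3)·(y−1).
MRS = (1/2)·(y−1)/(x−3).
Substitute x = 22: MRS = (y − 1)/38. Setting this equal to 9/19 gives y − 1 = (9/19)·38 = 18, so y = 19.

y = 19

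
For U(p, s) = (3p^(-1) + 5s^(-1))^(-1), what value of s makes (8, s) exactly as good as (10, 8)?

s = 100/11

U depends on (p, s) only through S = 3p^(-1) + 5s^(-1), so equal utility means equal S. At (10, 8): S = 37/40.
With p = 8: 3·8^(-1) = 0.375, so 5s^(-1) = 37/40 − 0.375 = 0.55, i.e. s^(-1) = 11/100.
Hence s = 1/(11/100) = 100/11.
Check: U(8, 100/11) = 1.0811.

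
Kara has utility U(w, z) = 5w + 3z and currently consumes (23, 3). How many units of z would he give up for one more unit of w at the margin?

MU_w = 5, MU_z = 3, so MRS = 5/3 at every bundle.
At (23, 3): MRS = 5/3.
That is, one extra unit of w is worth 5/3 units of z at the margin.

MRS = 5/3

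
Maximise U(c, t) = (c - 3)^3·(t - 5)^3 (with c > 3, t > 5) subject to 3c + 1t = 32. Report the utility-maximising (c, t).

c* = 6, t* = 14

MU_c = 3·(c−3)^2·(t−5)^3, MU_t = 3·(c−3)^3·(t−5)^2.
MRS = (t−5)/(c−3).
Tangency: set MRS = p_c/p_t = 3/1 = 3.
So (t − 5)/(c − 3) = 3, i.e. (t − 5) = 3·(c − 3).
Rewrite the budget in excess-of-subsistence terms: 3·(c − 3) + 1·(t − 5) = 32 − 3·3 − 1·5 = 18.
Substituting, 6·(c − 3) = 18, so c − 3 = 3 and c* = 6.
Then t − 5 = 3·3 = 9, so t* = 14.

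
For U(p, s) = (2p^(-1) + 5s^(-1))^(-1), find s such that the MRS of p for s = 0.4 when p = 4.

s = 4

For CES with ρ = -1, MRS = (2/5)·(s/p)^2.
Setting (2/5)·(s/4)^2 = 0.4 gives (s/4)^2 = 1, so s/4 = 1 and s = 4.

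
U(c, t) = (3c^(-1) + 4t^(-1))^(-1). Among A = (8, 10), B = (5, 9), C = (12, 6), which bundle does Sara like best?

Evaluate utility at each bundle:
U(A) = 1.290.
U(B) = 0.957.
U(C) = 1.091.
Highest utility is A, so A ≻ C ≻ B.

Bundle A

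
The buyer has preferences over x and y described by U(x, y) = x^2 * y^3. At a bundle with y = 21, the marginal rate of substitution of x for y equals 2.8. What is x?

MU_x = 2·x·y^3 and MU_y = 3·x^2·y^2.
MRS = MU_x/MU_y = (2/3)·y/x.
Substitute y = 21: MRS = 14/x. Setting 14/x = 2.8 gives x = 14/2.8 = 5.

x = 5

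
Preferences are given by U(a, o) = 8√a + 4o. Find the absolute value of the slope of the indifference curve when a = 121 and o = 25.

MU_a = 8/(2√a), MU_o = 4.
MRS = 8/(2√a) ÷ 4.
At (121, 25): MRS = 1/11.
So at (121, 25) the consumer would give up 1/11 units of o for one more unit of a.

MRS = 1/11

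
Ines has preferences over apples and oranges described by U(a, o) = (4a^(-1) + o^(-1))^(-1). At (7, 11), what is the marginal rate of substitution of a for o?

For CES with ρ = -1, MRS = (4/1)·(o/a)^2.
At (7, 11): MRS = 484/49.
That is, one extra unit of a is worth 484/49 units of o at the margin.

MRS = 484/49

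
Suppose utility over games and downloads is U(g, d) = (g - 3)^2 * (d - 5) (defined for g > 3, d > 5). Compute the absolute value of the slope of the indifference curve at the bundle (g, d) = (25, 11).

MU_g = 2·(g−3)·(d−5), MU_d = (g−3)^2.
MRS = (2/1)·(d−5)/(g−3).
At (25, 11): MRS = 6/11.
So at (25, 11) the consumer would give up 6/11 units of d for one more unit of g.

MRS = 6/11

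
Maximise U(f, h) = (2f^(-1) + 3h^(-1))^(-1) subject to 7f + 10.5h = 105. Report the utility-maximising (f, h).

For CES with ρ = -1, MRS = (2/3)·(h/f)^2.
Tangency: set MRS = p_f/p_h = 7/10.5 = 2/3.
So (h/f)^2 = 1; taking the square root, h/f = 1, i.e. h = f.
Substitute into the budget 7·f + 10.5·h = 105: 17.5·f = 105, so f* = 6 and h* = 6.

f* = 6, h* = 6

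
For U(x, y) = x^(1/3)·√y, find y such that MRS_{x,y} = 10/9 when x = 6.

MU_x = 1/3·x^(-2/3)·√y and MU_y = 0.5·x^(1/3)·y^(-0.5).
MRS = MU_x/MU_y = (2/3)·y/x.
Substitute x = 6: MRS = y/9. Setting y/9 = 10/9 gives y = (10/9)·9 = 10.

y = 10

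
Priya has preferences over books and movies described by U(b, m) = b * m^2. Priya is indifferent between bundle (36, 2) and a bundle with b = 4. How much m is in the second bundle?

m = 6

U(36, 2) = 144.
Set U(4, m) = 144 and solve.
With b = 4: m^2 = 144/4 = 36; taking the square root, m = 6.
Check: U(4, 6) = 144.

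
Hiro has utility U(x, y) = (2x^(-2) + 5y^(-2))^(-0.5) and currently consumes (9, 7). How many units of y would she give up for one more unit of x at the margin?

MRS = 686/3645

For CES with ρ = -2, MRS = (2/5)·(y/x)^3.
At (9, 7): MRS = 686/3645.
That is, one extra unit of x is worth 686/3645 units of y at the margin.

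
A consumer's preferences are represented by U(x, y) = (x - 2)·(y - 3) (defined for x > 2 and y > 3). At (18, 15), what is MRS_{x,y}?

MU_x = (y−3), MU_y = (x−2).
MRS = (y−3)/(x−2).
At (18, 15): MRS = 0.75.
So at (18, 15) the consumer would give up 0.75 units of y for one more unit of x.

MRS = 0.75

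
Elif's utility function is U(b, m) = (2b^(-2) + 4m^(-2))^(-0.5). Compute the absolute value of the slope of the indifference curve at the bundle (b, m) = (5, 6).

For CES with ρ = -2, MRS = (2/4)·(m/b)^3.
At (5, 6): MRS = 108/125.
The indifference curve has slope −108/125 at this bundle.

MRS = 108/125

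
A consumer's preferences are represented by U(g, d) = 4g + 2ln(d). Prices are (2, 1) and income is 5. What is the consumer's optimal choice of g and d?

MU_g = 4, MU_d = 2/d.
MRS = 4 ÷ (2/d).
Tangency: set MRS = p_g/p_d = 2/1 = 2.
MRS depends only on d: 2·d = 2 ⇒ d* = 2/2 = 1.
From the budget, 2·g = 5 − 1·1 = 4, so g* = 2.

g* = 2, d* = 1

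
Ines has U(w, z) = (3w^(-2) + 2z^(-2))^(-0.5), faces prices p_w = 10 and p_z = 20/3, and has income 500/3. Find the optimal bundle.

w* = 10, z* = 10

For CES with ρ = -2, MRS = (3/2)·(z/w)^3.
Tangency: set MRS = p_w/p_z = 10/(20/3) = 1.5.
So (z/w)^3 = 1; taking the cube root, z/w = 1, i.e. z = w.
Substitute into the budget 10·w + (20/3)·z = 500/3: (50/3)·w = 500/3, so w* = 10 and z* = 10.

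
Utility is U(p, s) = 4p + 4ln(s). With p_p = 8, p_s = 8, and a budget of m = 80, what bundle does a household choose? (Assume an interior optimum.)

MU_p = 4, MU_s = 4/s.
MRS = 4 ÷ (4/s).
Tangency: set MRS = p_p/p_s = 8/8 = 1.
MRS depends only on s: s = 1 ⇒ s* = 1.
From the budget, 8·p = 80 − 8·1 = 72, so p* = 9.

p* = 9, s* = 1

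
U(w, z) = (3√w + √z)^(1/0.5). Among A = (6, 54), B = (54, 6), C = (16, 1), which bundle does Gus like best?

Bundle B

Evaluate utility at each bundle:
U(A) = 216.000.
U(B) = 600.000.
U(C) = 169.000.
Highest utility is B, so B ≻ A ≻ C.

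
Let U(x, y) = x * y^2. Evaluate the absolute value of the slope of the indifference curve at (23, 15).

MRS = 15/46

MU_x = y^2 and MU_y = 2·x·y.
MRS = MU_x/MU_y = (1/2)·y/x.
At (23, 15): MRS = 15/46.
That is, one extra unit of x is worth 15/46 units of y at the margin.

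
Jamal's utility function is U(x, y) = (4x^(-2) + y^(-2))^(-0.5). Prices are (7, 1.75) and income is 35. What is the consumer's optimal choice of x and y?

For CES with ρ = -2, MRS = (4/1)·(y/x)^3.
Tangency: set MRS = p_x/p_y = 7/1.75 = 4.
So (y/x)^3 = 1; taking the cube root, y/x = 1, i.e. y = x.
Substitute into the budget 7·x + 1.75·y = 35: 8.75·x = 35, so x* = 4 and y* = 4.

x* = 4, y* = 4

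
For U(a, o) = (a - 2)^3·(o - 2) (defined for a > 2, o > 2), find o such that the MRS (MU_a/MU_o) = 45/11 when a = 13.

o = 17

MU_a = 3·(a−2)^2·(o−2), MU_o = (a−2)^3.
MRS = (3/1)·(o−2)/(a−2).
Substitute a = 13: MRS = (o − 2)/(11/3). Setting this equal to 45/11 gives o − 2 = (45/11)·(11/3) = 15, so o = 17.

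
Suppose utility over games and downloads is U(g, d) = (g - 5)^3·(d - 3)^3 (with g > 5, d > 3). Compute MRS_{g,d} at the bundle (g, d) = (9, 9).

MU_g = 3·(g−5)^2·(d−3)^3, MU_d = 3·(g−5)^3·(d−3)^2.
MRS = (d−3)/(g−5).
At (9, 9): MRS = 1.5.
That is, one extra unit of g is worth 1.5 units of d at the margin.

MRS = 1.5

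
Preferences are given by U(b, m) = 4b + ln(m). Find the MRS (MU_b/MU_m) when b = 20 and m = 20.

MU_b = 4, MU_m = 1/m.
MRS = 4 ÷ (1/m).
At (20, 20): MRS = 80.
The indifference curve has slope −80 at this bundle.

MRS = 80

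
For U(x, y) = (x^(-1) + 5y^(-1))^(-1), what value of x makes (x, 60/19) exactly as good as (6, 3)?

x = 4

U depends on (x, y) only through S = x^(-1) + 5y^(-1), so equal utility means equal S. At (6, 3): S = 11/6.
With y = 60/19: 5·(60/19)^(-1) = 19/12, so x^(-1) = 11/6 − 19/12 = 0.25.
Hence x = 1/0.25 = 4.
Check: U(4, 60/19) = 0.5455.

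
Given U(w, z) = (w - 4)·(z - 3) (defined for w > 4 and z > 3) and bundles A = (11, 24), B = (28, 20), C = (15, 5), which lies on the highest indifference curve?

Evaluate utility at each bundle:
U(A) = 147.
U(B) = 408.
U(C) = 22.
Highest utility is B, so B ≻ A ≻ C.

Bundle B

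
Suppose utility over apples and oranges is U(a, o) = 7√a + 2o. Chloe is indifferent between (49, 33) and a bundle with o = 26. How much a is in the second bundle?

U(49, 33) = 115.
Set U(a, 26) = 115 and solve.
With o = 26: 7√a = 115 − 2·26 = 63, so √a = 9 and a = 81.
Check: U(81, 26) = 115.

a = 81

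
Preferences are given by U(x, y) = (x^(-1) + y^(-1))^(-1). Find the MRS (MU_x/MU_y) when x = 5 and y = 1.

For CES with ρ = -1, MRS = (y/x)^2.
At (5, 1): MRS = 1/25.
The indifference curve has slope −1/25 at this bundle.

MRS = 1/25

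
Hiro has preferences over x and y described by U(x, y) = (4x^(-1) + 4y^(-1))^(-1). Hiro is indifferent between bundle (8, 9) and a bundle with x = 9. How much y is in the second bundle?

y = 8

U depends on (x, y) only through S = 4x^(-1) + 4y^(-1), so equal utility means equal S. At (8, 9): S = 17/18.
With x = 9: 4·9^(-1) = 4/9, so 4y^(-1) = 17/18 − 4/9 = 0.5, i.e. y^(-1) = 0.125.
Hence y = 1/0.125 = 8.
Check: U(9, 8) = 1.0588.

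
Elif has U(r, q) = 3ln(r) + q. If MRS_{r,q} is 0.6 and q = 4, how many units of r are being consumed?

r = 5

MU_r = 3/r, MU_q = 1.
MRS = 3/r ÷ 1.
MRS depends only on r: 3/r = 0.6 ⇒ r = 3/0.6 = 5.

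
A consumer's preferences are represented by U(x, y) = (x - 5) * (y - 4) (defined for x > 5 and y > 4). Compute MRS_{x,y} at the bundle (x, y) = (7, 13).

MU_x = (y−4), MU_y = (x−5).
MRS = (y−4)/(x−5).
At (7, 13): MRS = 4.5.
The indifference curve has slope −4.5 at this bundle.

MRS = 4.5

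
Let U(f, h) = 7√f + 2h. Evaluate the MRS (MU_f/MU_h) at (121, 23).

MRS = 7/44

MU_f = 7/(2√f), MU_h = 2.
MRS = 7/(2√f) ÷ 2.
At (121, 23): MRS = 7/44.
So at (121, 23) the consumer would give up 7/44 units of h for one more unit of f.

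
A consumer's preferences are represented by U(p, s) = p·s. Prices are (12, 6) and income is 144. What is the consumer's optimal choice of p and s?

MU_p = s and MU_s = p.
MRS = MU_p/MU_s = s/p.
Tangency: set MRS = p_p/p_s = 12/6 = 2.
So s/p = 2, i.e. s = 2·p.
Substitute into the budget 12·p + 6·s = 144: 24·p = 144, so p* = 6.
Then s* = 2·6 = 12.

p* = 6, s* = 12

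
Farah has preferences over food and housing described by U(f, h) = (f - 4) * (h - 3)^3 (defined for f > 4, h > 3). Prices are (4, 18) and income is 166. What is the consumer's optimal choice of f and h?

f* = 10, h* = 7

MU_f = (h−3)^3, MU_h = 3·(f−4)·(h−3)^2.
MRS = (1/3)·(h−3)/(f−4).
Tangency: set MRS = p_f/p_h = 4/18 = 2/9.
So (1/3)·(h − 3)/(f − 4) = 2/9, i.e. (h − 3) = (2/3)·(f − 4).
Rewrite the budget in excess-of-subsistence terms: 4·(f − 4) + 18·(h − 3) = 166 − 4·4 − 18·3 = 96.
Substituting, 16·(f − 4) = 96, so f − 4 = 6 and f* = 10.
Then h − 3 = (2/3)·6 = 4, so h* = 7.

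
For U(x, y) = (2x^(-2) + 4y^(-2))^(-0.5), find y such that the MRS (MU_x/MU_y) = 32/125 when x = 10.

y = 8

For CES with ρ = -2, MRS = (2/4)·(y/x)^3.
Setting (2/4)·(y/10)^3 = 32/125 gives (y/10)^3 = 64/125, so y/10 = 0.8 and y = 8.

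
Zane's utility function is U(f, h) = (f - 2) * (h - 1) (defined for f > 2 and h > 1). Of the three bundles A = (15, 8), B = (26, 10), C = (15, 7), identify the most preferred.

Bundle B

Evaluate utility at each bundle:
U(A) = 91.
U(B) = 216.
U(C) = 78.
Highest utility is B, so B ≻ A ≻ C.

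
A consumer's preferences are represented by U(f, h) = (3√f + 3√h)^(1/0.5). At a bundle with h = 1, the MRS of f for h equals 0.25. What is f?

f = 16

For CES with ρ = 0.5, MRS = √(h/f).
Setting √(1/f) = 0.25 gives 1/f = 1/16 and f = 16.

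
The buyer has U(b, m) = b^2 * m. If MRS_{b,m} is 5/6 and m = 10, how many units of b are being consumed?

b = 24

MU_b = 2·b·m and MU_m = b^2.
MRS = MU_b/MU_m = (2/1)·m/b.
Substitute m = 10: MRS = 20/b. Setting 20/b = 5/6 gives b = 20/(5/6) = 24.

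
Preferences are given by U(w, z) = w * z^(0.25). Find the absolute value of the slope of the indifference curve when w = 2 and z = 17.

MRS = 34

MU_w = z^(0.25) and MU_z = 0.25·w·z^(-0.75).
MRS = MU_w/MU_z = (4)·z/w.
At (2, 17): MRS = 34.
That is, one extra unit of w is worth 34 units of z at the margin.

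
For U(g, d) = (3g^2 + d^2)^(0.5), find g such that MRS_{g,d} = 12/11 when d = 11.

For CES with ρ = 2, MRS = (3/1)·(d/g)^(-1).
Setting (3/1)·(11/g)^(-1) = 12/11 gives (11/g)^(-1) = 4/11, so 11/g = 2.75 and g = 4.

g = 4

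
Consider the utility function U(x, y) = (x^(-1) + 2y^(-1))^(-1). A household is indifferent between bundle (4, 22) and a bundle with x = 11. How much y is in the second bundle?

U depends on (x, y) only through S = x^(-1) + 2y^(-1), so equal utility means equal S. At (4, 22): S = 15/44.
With x = 11: 11^(-1) = 1/11, so 2y^(-1) = 15/44 − 1/11 = 0.25, i.e. y^(-1) = 0.125.
Hence y = 1/0.125 = 8.
Check: U(11, 8) = 2.9333.

y = 8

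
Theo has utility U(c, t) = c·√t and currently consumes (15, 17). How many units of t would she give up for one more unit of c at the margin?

MRS = 34/15

MU_c = √t and MU_t = 0.5·c·t^(-0.5).
MRS = MU_c/MU_t = (2)·t/c.
At (15, 17): MRS = 34/15.
That is, one extra unit of c is worth 34/15 units of t at the margin.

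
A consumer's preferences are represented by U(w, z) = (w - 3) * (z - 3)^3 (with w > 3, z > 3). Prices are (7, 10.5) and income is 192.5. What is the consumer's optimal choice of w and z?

MU_w = (z−3)^3, MU_z = 3·(w−3)·(z−3)^2.
MRS = (1/3)·(z−3)/(w−3).
Tangency: set MRS = p_w/p_z = 7/10.5 = 2/3.
So (1/3)·(z − 3)/(w − 3) = 2/3, i.e. (z − 3) = 2·(w − 3).
Rewrite the budget in excess-of-subsistence terms: 7·(w − 3) + 10.5·(z − 3) = 192.5 − 7·3 − 10.5·3 = 140.
Substituting, 28·(w − 3) = 140, so w − 3 = 5 and w* = 8.
Then z − 3 = 2·5 = 10, so z* = 13.

w* = 8, z* = 13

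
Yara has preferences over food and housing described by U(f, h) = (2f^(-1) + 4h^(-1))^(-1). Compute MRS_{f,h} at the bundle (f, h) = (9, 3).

MRS = 1/18

For CES with ρ = -1, MRS = (2/4)·(h/f)^2.
At (9, 3): MRS = 1/18.
So at (9, 3) the consumer would give up 1/18 units of h for one more unit of f.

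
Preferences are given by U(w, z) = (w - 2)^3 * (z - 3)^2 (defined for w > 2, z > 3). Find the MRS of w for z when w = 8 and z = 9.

MRS = 1.5

MU_w = 3·(w−2)^2·(z−3)^2, MU_z = 2·(w−2)^3·(z−3).
MRS = (3/2)·(z−3)/(w−2).
At (8, 9): MRS = 1.5.
So at (8, 9) the consumer would give up 1.5 units of z for one more unit of w.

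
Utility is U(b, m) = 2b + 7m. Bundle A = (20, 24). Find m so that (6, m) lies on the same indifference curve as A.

m = 28

U(20, 24) = 208.
Set U(6, m) = 208 and solve.
2·6 + 7m = 208 ⇒ 7m = 196 ⇒ m = 28.
Check: U(6, 28) = 208.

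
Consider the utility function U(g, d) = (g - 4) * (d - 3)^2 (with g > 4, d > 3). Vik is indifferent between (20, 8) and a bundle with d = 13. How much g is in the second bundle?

U(20, 8) = 400.
Set U(g, 13) = 400 and solve.
With d = 13: (13 − 3)^2 = 100, so (g − 4) = 400/100 = 4.
So g = 4 + 4 = 8.
Check: U(8, 13) = 400.

g = 8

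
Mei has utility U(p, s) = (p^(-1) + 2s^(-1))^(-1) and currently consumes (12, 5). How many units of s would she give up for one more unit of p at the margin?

For CES with ρ = -1, MRS = (1/2)·(s/p)^2.
At (12, 5): MRS = 25/288.
The indifference curve has slope −25/288 at this bundle.

MRS = 25/288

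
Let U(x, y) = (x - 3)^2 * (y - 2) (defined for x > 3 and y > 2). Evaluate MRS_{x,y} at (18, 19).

MU_x = 2·(x−3)·(y−2), MU_y = (x−3)^2.
MRS = (2/1)·(y−2)/(x−3).
At (18, 19): MRS = 34/15.
The indifference curve has slope −34/15 at this bundle.

MRS = 34/15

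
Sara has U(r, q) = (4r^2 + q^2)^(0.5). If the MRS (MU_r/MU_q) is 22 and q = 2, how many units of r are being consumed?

For CES with ρ = 2, MRS = (4/1)·(q/r)^(-1).
Setting (4/1)·(2/r)^(-1) = 22 gives (2/r)^(-1) = 5.5, so 2/r = 2/11 and r = 11.

r = 11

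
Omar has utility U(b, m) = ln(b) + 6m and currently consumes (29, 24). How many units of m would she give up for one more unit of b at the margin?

MRS = 1/174

MU_b = 1/b, MU_m = 6.
MRS = 1/b ÷ 6.
At (29, 24): MRS = 1/174.
The indifference curve has slope −1/174 at this bundle.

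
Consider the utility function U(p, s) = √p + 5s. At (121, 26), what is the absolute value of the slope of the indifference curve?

MU_p = 1/(2√p), MU_s = 5.
MRS = 1/(2√p) ÷ 5.
At (121, 26): MRS = 1/110.
That is, one extra unit of p is worth 1/110 units of s at the margin.

MRS = 1/110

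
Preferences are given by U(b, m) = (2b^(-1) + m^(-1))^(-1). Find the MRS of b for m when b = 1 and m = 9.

MRS = 162

For CES with ρ = -1, MRS = (2/1)·(m/b)^2.
At (1, 9): MRS = 162.
That is, one extra unit of b is worth 162 units of m at the margin.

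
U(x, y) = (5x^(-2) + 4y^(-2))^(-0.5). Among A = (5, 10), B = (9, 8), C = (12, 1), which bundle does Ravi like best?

Bundle B

Evaluate utility at each bundle:
U(A) = 2.041.
U(B) = 2.837.
U(C) = 0.498.
Highest utility is B, so B ≻ A ≻ C.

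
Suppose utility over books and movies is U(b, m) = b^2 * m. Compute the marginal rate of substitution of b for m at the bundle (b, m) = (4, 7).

MU_b = 2·b·m and MU_m = b^2.
MRS = MU_b/MU_m = (2/1)·m/b.
At (4, 7): MRS = 3.5.
The indifference curve has slope −3.5 at this bundle.

MRS = 3.5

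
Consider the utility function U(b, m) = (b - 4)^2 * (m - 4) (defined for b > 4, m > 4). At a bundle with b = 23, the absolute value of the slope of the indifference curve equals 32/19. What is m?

MU_b = 2·(b−4)·(m−4), MU_m = (b−4)^2.
MRS = (2/1)·(m−4)/(b−4).
Substitute b = 23: MRS = (m − 4)/9.5. Setting this equal to 32/19 gives m − 4 = (32/19)·9.5 = 16, so m = 20.

m = 20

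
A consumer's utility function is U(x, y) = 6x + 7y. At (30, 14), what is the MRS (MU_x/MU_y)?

MU_x = 6, MU_y = 7, so MRS = 6/7 at every bundle.
At (30, 14): MRS = 6/7.
That is, one extra unit of x is worth 6/7 units of y at the margin.

MRS = 6/7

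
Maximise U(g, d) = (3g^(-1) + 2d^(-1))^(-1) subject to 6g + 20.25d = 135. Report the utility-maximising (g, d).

For CES with ρ = -1, MRS = (3/2)·(d/g)^2.
Tangency: set MRS = p_g/p_d = 6/20.25 = 8/27.
So (d/g)^2 = 16/81; taking the square root, d/g = 4/9, i.e. d = (4/9)·g.
Substitute into the budget 6·g + 20.25·d = 135: 15·g = 135, so g* = 9 and d* = (4/9)·9 = 4.

g* = 9, d* = 4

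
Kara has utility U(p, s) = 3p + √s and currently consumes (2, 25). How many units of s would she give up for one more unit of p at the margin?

MRS = 30

MU_p = 3, MU_s = 1/(2√s).
MRS = 3 ÷ (1/(2√s)).
At (2, 25): MRS = 30.
The indifference curve has slope −30 at this bundle.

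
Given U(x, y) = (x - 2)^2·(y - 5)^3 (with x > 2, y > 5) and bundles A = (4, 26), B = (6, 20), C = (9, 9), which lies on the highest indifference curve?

Evaluate utility at each bundle:
U(A) = 37044.
U(B) = 54000.
U(C) = 3136.
Highest utility is B, so B ≻ A ≻ C.

Bundle B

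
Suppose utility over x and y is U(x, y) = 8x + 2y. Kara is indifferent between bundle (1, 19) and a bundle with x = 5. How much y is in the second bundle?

U(1, 19) = 46.
Set U(5, y) = 46 and solve.
8·5 + 2y = 46 ⇒ 2y = 6 ⇒ y = 3.
Check: U(5, 3) = 46.

y = 3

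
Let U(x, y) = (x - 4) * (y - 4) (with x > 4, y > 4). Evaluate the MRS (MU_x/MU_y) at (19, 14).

MU_x = (y−4), MU_y = (x−4).
MRS = (y−4)/(x−4).
At (19, 14): MRS = 2/3.
That is, one extra unit of x is worth 2/3 units of y at the margin.

MRS = 2/3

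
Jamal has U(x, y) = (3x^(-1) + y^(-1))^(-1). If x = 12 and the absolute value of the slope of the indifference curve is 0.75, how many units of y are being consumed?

y = 6

For CES with ρ = -1, MRS = (3/1)·(y/x)^2.
Setting (3/1)·(y/12)^2 = 0.75 gives (y/12)^2 = 0.25, so y/12 = 0.5 and y = 6.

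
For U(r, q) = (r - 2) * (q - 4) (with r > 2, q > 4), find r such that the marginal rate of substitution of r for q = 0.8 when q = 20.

r = 22

MU_r = (q−4), MU_q = (r−2).
MRS = (q−4)/(r−2).
Substitute q = 20: MRS = 16/(r − 2). Setting this equal to 0.8 gives r − 2 = 16/0.8 = 20, so r = 22.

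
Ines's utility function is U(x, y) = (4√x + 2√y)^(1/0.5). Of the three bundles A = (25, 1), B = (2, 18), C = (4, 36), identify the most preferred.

Evaluate utility at each bundle:
U(A) = 484.000.
U(B) = 200.000.
U(C) = 400.000.
Highest utility is A, so A ≻ C ≻ B.

Bundle A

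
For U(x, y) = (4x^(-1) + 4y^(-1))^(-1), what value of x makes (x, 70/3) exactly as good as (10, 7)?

U depends on (x, y) only through S = 4x^(-1) + 4y^(-1), so equal utility means equal S. At (10, 7): S = 34/35.
With y = 70/3: 4·(70/3)^(-1) = 6/35, so 4x^(-1) = 34/35 − 6/35 = 0.8, i.e. x^(-1) = 0.2.
Hence x = 1/0.2 = 5.
Check: U(5, 70/3) = 1.0294.

x = 5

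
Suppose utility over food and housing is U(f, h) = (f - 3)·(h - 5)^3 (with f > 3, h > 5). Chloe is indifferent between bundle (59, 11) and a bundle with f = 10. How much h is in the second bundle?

U(59, 11) = 12096.
Set U(10, h) = 12096 and solve.
With f = 10: (10 − 3) = 7, so (h − 5)^3 = 12096/7 = 1728.
Taking the cube root (with h > 5): h − 5 = 12, so h = 17.
Check: U(10, 17) = 12096.

h = 17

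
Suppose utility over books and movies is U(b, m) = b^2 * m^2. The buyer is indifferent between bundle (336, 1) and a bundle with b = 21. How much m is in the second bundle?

U(336, 1) = 112896.
Set U(21, m) = 112896 and solve.
With b = 21: 21^2 = 441, so m^2 = 112896/441 = 256; taking the square root, m = 16.
Check: U(21, 16) = 112896.

m = 16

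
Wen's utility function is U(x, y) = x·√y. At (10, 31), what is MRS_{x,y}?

MRS = 6.2

MU_x = √y and MU_y = 0.5·x·y^(-0.5).
MRS = MU_x/MU_y = (2)·y/x.
At (10, 31): MRS = 6.2.
So at (10, 31) the consumer would give up 6.2 units of y for one more unit of x.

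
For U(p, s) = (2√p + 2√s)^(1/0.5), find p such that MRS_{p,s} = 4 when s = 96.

For CES with ρ = 0.5, MRS = √(s/p).
Setting √(96/p) = 4 gives 96/p = 16 and p = 6.

p = 6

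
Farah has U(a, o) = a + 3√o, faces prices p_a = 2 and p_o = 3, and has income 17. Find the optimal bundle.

a* = 7, o* = 1

MU_a = 1, MU_o = 3/(2√o).
MRS = 1 ÷ (3/(2√o)).
Tangency: set MRS = p_a/p_o = 2/3.
MRS depends only on o: (2/3)·√o = 2/3 ⇒ √o = (2/3)/(2/3) = 1 ⇒ o* = 1.
From the budget, 2·a = 17 − 3·1 = 14, so a* = 7.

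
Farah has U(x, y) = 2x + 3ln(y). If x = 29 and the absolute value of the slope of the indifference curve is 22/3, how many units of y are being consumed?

y = 11

MU_x = 2, MU_y = 3/y.
MRS = 2 ÷ (3/y).
MRS depends only on y: (2/3)·y = 22/3 ⇒ y = (22/3)/(2/3) = 11.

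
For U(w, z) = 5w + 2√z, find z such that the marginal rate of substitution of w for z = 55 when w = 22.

z = 121

MU_w = 5, MU_z = 2/(2√z).
MRS = 5 ÷ (2/(2√z)).
MRS depends only on z: 5·√z = 55 ⇒ √z = 55/5 = 11 ⇒ z = 121.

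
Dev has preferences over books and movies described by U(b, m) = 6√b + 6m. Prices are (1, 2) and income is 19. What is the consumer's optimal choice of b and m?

MU_b = 6/(2√b), MU_m = 6.
MRS = 6/(2√b) ÷ 6.
Tangency: set MRS = p_b/p_m = 1/2 = 0.5.
MRS depends only on b: 0.5/√b = 0.5 ⇒ √b = 0.5/0.5 = 1 ⇒ b* = 1.
From the budget, 2·m = 19 − 1·1 = 18, so m* = 9.

b* = 1, m* = 9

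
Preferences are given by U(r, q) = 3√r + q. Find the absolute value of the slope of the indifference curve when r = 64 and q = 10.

MRS = 3/16

MU_r = 3/(2√r), MU_q = 1.
MRS = 3/(2√r) ÷ 1.
At (64, 10): MRS = 3/16.
The indifference curve has slope −3/16 at this bundle.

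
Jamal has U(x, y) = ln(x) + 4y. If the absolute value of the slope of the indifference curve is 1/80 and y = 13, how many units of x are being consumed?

x = 20

MU_x = 1/x, MU_y = 4.
MRS = 1/x ÷ 4.
MRS depends only on x: 0.25/x = 1/80 ⇒ x = 0.25/(1/80) = 20.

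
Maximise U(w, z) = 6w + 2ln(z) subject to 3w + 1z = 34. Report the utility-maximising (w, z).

MU_w = 6, MU_z = 2/z.
MRS = 6 ÷ (2/z).
Tangency: set MRS = p_w/p_z = 3/1 = 3.
MRS depends only on z: 3·z = 3 ⇒ z* = 3/3 = 1.
From the budget, 3·w = 34 − 1·1 = 33, so w* = 11.

w* = 11, z* = 1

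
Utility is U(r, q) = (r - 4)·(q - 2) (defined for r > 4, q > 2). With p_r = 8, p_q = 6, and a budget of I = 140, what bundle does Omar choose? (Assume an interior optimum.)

r* = 10, q* = 10

MU_r = (q−2), MU_q = (r−4).
MRS = (q−2)/(r−4).
Tangency: set MRS = p_r/p_q = 8/6 = 4/3.
So (q − 2)/(r − 4) = 4/3, i.e. (q − 2) = (4/3)·(r − 4).
Rewrite the budget in excess-of-subsistence terms: 8·(r − 4) + 6·(q − 2) = 140 − 8·4 − 6·2 = 96.
Substituting, 16·(r − 4) = 96, so r − 4 = 6 and r* = 10.
Then q − 2 = (4/3)·6 = 8, so q* = 10.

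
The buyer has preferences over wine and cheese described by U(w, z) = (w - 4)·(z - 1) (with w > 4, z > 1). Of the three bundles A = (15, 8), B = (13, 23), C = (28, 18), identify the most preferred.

Evaluate utility at each bundle:
U(A) = 77.
U(B) = 198.
U(C) = 408.
Highest utility is C, so C ≻ B ≻ A.

Bundle C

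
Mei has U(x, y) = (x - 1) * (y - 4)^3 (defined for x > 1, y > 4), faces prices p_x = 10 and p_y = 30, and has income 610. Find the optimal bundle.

x* = 13, y* = 16

MU_x = (y−4)^3, MU_y = 3·(x−1)·(y−4)^2.
MRS = (1/3)·(y−4)/(x−1).
Tangency: set MRS = p_x/p_y = 10/30 = 1/3.
So (1/3)·(y − 4)/(x − 1) = 1/3, i.e. (y − 4) = (x − 1).
Rewrite the budget in excess-of-subsistence terms: 10·(x − 1) + 30·(y − 4) = 610 − 10·1 − 30·4 = 480.
Substituting, 40·(x − 1) = 480, so x − 1 = 12 and x* = 13.
Then y − 4 = 12, so y* = 16.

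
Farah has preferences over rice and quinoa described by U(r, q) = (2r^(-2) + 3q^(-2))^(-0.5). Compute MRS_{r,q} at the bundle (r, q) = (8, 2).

For CES with ρ = -2, MRS = (2/3)·(q/r)^3.
At (8, 2): MRS = 1/96.
The indifference curve has slope −1/96 at this bundle.

MRS = 1/96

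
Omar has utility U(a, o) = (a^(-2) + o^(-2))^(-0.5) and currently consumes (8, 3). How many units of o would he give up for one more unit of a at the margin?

For CES with ρ = -2, MRS = (o/a)^3.
At (8, 3): MRS = 27/512.
The indifference curve has slope −27/512 at this bundle.

MRS = 27/512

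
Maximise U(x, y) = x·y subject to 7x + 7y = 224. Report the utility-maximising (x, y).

x* = 16, y* = 16

MU_x = y and MU_y = x.
MRS = MU_x/MU_y = y/x.
Tangency: set MRS = p_x/p_y = 7/7 = 1.
So y/x = 1, i.e. y = x.
Substitute into the budget 7·x + 7·y = 224: 14·x = 224, so x* = 16.
Then y* = 16.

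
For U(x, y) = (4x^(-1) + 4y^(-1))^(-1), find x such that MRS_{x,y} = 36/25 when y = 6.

For CES with ρ = -1, MRS = (y/x)^2.
Setting (6/x)^2 = 36/25 gives 6/x = 1.2 and x = 5.

x = 5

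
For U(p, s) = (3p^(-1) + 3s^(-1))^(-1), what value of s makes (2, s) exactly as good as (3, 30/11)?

U depends on (p, s) only through S = 3p^(-1) + 3s^(-1), so equal utility means equal S. At (3, 30/11): S = 2.1.
With p = 2: 3·2^(-1) = 1.5, so 3s^(-1) = 2.1 − 1.5 = 0.6, i.e. s^(-1) = 0.2.
Hence s = 1/0.2 = 5.
Check: U(2, 5) = 0.4762.

s = 5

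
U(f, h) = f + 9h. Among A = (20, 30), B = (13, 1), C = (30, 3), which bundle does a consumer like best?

Evaluate utility at each bundle:
U(A) = 290.
U(B) = 22.
U(C) = 57.
Highest utility is A, so A ≻ C ≻ B.

Bundle A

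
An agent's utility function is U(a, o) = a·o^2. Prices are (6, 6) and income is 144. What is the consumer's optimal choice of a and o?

MU_a = o^2 and MU_o = 2·a·o.
MRS = MU_a/MU_o = (1/2)·o/a.
Tangency: set MRS = p_a/p_o = 6/6 = 1.
So (1/2)·o/a = 1, i.e. o = 2·a.
Substitute into the budget 6·a + 6·o = 144: 18·a = 144, so a* = 8.
Then o* = 2·8 = 16.

a* = 8, o* = 16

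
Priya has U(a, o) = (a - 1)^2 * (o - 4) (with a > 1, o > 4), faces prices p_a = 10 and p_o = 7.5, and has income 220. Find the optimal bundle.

a* = 13, o* = 12

MU_a = 2·(a−1)·(o−4), MU_o = (a−1)^2.
MRS = (2/1)·(o−4)/(a−1).
Tangency: set MRS = p_a/p_o = 10/7.5 = 4/3.
So (2/1)·(o − 4)/(a − 1) = 4/3, i.e. (o − 4) = (2/3)·(a − 1).
Rewrite the budget in excess-of-subsistence terms: 10·(a − 1) + 7.5·(o − 4) = 220 − 10·1 − 7.5·4 = 180.
Substituting, 15·(a − 1) = 180, so a − 1 = 12 and a* = 13.
Then o − 4 = (2/3)·12 = 8, so o* = 12.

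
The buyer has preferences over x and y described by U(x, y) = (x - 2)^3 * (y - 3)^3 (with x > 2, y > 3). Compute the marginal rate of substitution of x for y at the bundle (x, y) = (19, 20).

MRS = 1

MU_x = 3·(x−2)^2·(y−3)^3, MU_y = 3·(x−2)^3·(y−3)^2.
MRS = (y−3)/(x−2).
At (19, 20): MRS = 1.
That is, one extra unit of x is worth 1 units of y at the margin.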